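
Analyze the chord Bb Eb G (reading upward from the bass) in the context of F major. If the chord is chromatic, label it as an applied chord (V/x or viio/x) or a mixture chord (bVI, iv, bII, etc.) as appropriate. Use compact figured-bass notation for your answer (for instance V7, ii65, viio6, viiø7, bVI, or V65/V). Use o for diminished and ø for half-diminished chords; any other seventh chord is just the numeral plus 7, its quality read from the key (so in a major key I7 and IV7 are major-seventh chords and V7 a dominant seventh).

bVII64

The pitches Eb-G-Bb form a major triad rooted on Eb.
Eb is the lowered seventh degree of F major (diatonic 7 would be E). This is a major triad on the lowered seventh degree (the subtonic), borrowed from the parallel minor.
With Bb in the bass the chord is in second inversion, so the figured bass is 64.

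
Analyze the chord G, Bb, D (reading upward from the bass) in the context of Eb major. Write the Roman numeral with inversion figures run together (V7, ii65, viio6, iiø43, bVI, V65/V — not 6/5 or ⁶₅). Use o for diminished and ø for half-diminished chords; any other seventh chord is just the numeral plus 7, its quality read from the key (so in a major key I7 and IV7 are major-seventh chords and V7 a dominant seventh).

iii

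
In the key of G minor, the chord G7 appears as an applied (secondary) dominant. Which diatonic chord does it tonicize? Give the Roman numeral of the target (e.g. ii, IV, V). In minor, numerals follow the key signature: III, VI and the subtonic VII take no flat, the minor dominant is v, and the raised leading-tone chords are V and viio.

iv

The chord is a dominant seventh chord on G.
A dominant resolves down a perfect fifth: G → C. In G minor, C is scale degree 4, i.e. iv.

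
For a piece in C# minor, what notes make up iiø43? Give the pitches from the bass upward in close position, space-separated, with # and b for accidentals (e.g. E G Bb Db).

In C# minor, the supertonic is D#, and the diatonic chord built there is a half-diminished seventh chord.
That chord is spelled D#-F#-A-C#.
The figured bass 43 indicates second inversion, placing the fifth (A) in the bass: A-C#-D#-F#.

A C# D# F#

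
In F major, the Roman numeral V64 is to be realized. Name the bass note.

G

V in F major has root C; the chord is C-E-G.
The figure 64 means second inversion — the fifth is in the bass.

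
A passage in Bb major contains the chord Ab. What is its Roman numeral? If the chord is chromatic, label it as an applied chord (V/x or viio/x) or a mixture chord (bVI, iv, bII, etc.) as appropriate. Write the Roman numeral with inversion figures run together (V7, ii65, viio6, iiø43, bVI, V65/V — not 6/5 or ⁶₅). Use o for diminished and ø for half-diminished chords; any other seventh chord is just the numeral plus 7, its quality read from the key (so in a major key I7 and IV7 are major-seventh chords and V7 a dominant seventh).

bVII

Stacked in thirds the chord is Ab-C-Eb: a major triad on Ab.
Ab is the lowered seventh degree of Bb major (diatonic 7 would be A). This is a major triad on the lowered seventh degree (the subtonic), borrowed from the parallel minor.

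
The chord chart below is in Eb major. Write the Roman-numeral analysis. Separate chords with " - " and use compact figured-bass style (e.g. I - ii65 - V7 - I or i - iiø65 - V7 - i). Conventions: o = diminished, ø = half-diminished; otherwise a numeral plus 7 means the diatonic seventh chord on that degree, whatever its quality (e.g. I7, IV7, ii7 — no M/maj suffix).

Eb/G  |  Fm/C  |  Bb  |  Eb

I6 - ii64 - V - I

Eb/G has root Eb, degree 1 in Eb major, so I6.
Fm/C has root F, degree 2 in Eb major, so ii64.
Bb has root Bb, degree 5 in Eb major, so V.
Eb has root Eb, degree 1 in Eb major, so I.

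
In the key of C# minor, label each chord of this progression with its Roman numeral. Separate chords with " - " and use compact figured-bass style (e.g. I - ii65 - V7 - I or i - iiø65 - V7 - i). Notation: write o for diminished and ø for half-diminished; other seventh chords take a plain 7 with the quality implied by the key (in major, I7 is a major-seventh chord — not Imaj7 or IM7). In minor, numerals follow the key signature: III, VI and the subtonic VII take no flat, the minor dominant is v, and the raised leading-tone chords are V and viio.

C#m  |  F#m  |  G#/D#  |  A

C#m has root C#, degree 1 in C# minor, so i.
F#m has root F#, degree 4 in C# minor, so iv.
G#/D#: root G# is the dominant; major triad there is V64.
A: major triad on A = scale degree 6 → VI.

i - iv - V64 - VI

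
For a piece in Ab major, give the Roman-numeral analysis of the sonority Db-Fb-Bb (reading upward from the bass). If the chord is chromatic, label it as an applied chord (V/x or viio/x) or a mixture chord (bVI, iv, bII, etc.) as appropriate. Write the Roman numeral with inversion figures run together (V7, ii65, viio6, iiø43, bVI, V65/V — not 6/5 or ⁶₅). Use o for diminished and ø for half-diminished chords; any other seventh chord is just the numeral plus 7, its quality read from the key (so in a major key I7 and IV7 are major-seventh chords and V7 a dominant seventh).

iio6

The pitches Bb-Db-Fb form a diminished triad rooted on Bb.
Bb is the second degree of Ab major. This is the diminished supertonic triad, borrowed from the parallel minor.
With Db in the bass the chord is in first inversion, so the figured bass is 6.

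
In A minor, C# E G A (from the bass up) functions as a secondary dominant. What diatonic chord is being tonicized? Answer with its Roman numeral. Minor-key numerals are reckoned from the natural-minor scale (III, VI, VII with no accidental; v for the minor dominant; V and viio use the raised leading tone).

iv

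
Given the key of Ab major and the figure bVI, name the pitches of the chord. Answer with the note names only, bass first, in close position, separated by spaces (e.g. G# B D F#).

Fb Ab Cb

bVI is a major triad on the lowered sixth degree, borrowed from the parallel minor. In Ab major that root is Fb.
So the chord is Fb-Ab-Cb.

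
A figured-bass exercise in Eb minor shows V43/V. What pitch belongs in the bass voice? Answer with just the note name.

The applied chord V43/V is rooted on F: F-A-C-Eb.
The figure 43 means second inversion — the fifth is in the bass.

C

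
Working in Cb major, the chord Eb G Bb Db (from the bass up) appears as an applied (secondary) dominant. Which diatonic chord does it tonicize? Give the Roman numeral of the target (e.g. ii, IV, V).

vi

The chord is a dominant seventh chord on Eb.
A dominant resolves down a perfect fifth: Eb → Ab. In Cb major, Ab is scale degree 6, i.e. vi.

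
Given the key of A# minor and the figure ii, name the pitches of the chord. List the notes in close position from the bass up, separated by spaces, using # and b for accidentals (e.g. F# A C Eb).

B# D# F##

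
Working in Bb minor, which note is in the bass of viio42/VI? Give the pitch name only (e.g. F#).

The applied chord viio42/VI is rooted on F: F-Ab-Cb-Ebb.
The figure 42 means third inversion — the seventh is in the bass.

Ebb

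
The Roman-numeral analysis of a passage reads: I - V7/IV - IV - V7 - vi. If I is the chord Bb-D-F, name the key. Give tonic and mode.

Bb major

The anchor chord is a major triad on Bb, labeled I.
If Bb is scale degree 1 and the mode makes that degree carry a major triad, the tonic is Bb and the mode is major.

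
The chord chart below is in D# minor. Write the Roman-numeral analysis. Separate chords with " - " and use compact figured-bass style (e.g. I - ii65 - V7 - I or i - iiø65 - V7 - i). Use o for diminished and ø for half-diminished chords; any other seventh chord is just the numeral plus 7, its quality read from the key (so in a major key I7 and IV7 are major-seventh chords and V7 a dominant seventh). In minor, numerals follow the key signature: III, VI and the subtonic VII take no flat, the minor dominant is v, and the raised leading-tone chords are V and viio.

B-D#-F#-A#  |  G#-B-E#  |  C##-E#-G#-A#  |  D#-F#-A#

VI7 - iio6 - V65 - i

B-D#-F#-A# has root B, degree 6 in D# minor, so VI7.
G#-B-E# has root E#, degree 2 in D# minor, so iio6.
C##-E#-G#-A#: dominant seventh chord on A# = scale degree 5 → V65.
D#-F#-A# has root D#, degree 1 in D# minor, so i.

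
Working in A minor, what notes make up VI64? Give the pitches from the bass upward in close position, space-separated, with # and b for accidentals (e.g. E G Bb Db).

C F A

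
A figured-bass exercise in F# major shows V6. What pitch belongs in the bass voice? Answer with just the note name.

V in F# major has root C#; the chord is C#-E#-G#.
The figure 6 means first inversion — the third is in the bass.

E#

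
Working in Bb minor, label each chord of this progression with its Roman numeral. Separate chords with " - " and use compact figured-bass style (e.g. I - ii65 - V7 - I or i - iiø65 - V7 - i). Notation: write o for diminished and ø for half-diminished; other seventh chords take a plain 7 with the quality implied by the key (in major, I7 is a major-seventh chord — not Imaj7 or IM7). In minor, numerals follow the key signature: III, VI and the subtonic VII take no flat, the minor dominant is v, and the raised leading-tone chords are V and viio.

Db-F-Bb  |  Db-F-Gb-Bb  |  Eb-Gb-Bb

Db-F-Bb has root Bb, degree 1 in Bb minor, so i6.
Db-F-Gb-Bb: root Gb is the submediant; major seventh chord there is VI43.
Eb-Gb-Bb: minor triad on Eb = scale degree 4 → iv.

i6 - VI43 - iv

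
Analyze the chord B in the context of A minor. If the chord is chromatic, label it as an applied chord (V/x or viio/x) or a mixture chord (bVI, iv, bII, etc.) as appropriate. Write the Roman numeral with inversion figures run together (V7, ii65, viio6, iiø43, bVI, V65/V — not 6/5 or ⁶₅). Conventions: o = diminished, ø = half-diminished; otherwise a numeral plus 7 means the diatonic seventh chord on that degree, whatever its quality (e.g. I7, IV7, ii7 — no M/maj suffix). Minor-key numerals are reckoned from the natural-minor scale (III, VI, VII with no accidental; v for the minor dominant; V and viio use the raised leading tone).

Stacked in thirds the chord is B-D#-F#: a major triad on B.
B is not a diatonic chord root with this quality in A minor, but it lies a perfect fifth above E (V), so the chord functions as an applied dominant of V.

V/V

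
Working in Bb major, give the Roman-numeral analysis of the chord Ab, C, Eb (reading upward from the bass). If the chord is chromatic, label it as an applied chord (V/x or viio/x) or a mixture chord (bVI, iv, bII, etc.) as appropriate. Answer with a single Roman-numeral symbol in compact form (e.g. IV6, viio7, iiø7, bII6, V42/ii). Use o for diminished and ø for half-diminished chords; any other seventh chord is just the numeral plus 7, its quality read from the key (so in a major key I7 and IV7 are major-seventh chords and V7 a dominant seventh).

bVII

The pitches Ab-C-Eb form a major triad rooted on Ab.
Ab is the lowered seventh degree of Bb major (diatonic 7 would be A). This is a major triad on the lowered seventh degree (the subtonic), borrowed from the parallel minor.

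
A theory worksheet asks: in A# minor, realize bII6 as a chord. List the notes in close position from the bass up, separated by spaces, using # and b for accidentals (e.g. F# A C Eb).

bII6 is the Neapolitan sixth — a major triad on the lowered second degree, here in its customary first inversion. In A# minor that root is B.
So the chord is B-D#-F#.
With the 6 figure the chord is in first inversion; from the bass D# upward in close position it reads D#-F#-B.

D# F# B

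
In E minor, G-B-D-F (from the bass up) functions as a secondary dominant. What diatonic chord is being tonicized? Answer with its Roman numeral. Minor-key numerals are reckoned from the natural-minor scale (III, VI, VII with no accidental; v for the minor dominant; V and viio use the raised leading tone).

VI

The chord is a dominant seventh chord on G.
A dominant resolves down a perfect fifth: G → C. In E minor, C is scale degree 6, i.e. VI.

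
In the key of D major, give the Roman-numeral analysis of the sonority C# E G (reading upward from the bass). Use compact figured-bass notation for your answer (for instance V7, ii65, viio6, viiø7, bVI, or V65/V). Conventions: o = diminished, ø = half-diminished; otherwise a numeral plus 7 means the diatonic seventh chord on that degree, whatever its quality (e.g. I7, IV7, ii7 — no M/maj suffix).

The pitches C#-E-G form a diminished triad rooted on C#.
In D major, C# is the leading tone; the diatonic diminished triad there is viio.

viio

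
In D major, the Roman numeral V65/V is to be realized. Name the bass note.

The applied chord V65/V is rooted on E: E-G#-B-D.
The figure 65 means first inversion — the third is in the bass.

G#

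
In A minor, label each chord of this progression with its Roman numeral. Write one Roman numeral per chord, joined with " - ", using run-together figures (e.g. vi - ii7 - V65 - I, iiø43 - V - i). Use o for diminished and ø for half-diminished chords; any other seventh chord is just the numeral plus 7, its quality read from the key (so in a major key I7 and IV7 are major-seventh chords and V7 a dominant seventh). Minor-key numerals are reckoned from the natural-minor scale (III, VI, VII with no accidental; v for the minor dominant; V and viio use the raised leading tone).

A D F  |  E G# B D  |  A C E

iv64 - V7 - i

A-D-F: root D is the subdominant; minor triad there is iv64.
E-G#-B-D: dominant seventh chord on E = scale degree 5 → V7.
A-C-E: minor triad on A = scale degree 1 → i.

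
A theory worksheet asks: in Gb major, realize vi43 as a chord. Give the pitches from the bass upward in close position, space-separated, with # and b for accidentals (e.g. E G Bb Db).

Bb Db Eb Gb

The numeral's case and figure indicate a minor seventh chord. In Gb major its root, the submediant, is Eb.
Stacking thirds from Eb gives Eb-Gb-Bb-Db.
The figured bass 43 indicates second inversion, placing the fifth (Bb) in the bass: Bb-Db-Eb-Gb.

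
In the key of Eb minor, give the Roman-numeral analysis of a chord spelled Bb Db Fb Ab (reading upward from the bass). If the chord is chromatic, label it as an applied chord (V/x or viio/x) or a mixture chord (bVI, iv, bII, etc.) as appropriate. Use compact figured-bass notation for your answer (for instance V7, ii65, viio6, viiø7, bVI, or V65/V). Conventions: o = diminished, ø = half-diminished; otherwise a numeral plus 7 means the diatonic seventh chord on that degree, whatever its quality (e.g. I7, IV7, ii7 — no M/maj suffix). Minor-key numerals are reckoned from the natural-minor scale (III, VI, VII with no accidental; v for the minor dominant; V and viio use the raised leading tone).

viiø7/VI

Stacked in thirds the chord is Bb-Db-Fb-Ab: a half-diminished seventh chord on Bb.
Bb sits a half step below Cb (VI in Eb minor); a diminished chord there is the applied leading-tone chord of VI.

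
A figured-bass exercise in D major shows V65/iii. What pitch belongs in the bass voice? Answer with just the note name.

E#

The applied chord V65/iii is rooted on C#: C#-E#-G#-B.
The figure 65 means first inversion — the third is in the bass.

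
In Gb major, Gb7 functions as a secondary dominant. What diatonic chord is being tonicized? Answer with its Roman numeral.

The chord is a dominant seventh chord on Gb.
A dominant resolves down a perfect fifth: Gb → Cb. In Gb major, Cb is scale degree 4, i.e. IV.

IV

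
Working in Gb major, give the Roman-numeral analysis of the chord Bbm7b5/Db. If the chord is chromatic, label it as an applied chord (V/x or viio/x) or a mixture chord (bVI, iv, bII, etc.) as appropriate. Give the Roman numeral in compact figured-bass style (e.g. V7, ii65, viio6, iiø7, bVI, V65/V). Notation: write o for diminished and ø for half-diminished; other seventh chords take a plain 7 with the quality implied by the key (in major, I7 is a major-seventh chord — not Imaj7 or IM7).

viiø65/IV

The pitches Bb-Db-Fb-Ab form a half-diminished seventh chord rooted on Bb.
Bb sits a half step below Cb (IV in Gb major); a diminished chord there is the applied leading-tone chord of IV.
With Db in the bass the chord is in first inversion, so the figured bass is 65.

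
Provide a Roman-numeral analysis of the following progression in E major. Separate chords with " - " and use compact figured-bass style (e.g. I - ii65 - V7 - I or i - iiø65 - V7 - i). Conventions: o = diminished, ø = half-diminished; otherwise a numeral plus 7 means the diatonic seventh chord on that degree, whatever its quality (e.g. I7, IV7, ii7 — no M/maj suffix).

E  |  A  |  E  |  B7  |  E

I - IV - I - V7 - I

E: root E is the tonic; major triad there is I.
A: root A is the subdominant; major triad there is IV.
E: major triad on E = scale degree 1 → I.
B7: root B is the dominant; dominant seventh chord there is V7.
E: root E is the tonic; major triad there is I.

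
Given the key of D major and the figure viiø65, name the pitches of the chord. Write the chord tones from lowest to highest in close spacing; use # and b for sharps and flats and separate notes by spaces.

E G B C#

The numeral's case and figure indicate a half-diminished seventh chord. In D major its root, the seventh degree, is C#.
Stacking thirds from C# gives C#-E-G-B.
The figured bass 65 indicates first inversion, placing the third (E) in the bass: E-G-B-C#.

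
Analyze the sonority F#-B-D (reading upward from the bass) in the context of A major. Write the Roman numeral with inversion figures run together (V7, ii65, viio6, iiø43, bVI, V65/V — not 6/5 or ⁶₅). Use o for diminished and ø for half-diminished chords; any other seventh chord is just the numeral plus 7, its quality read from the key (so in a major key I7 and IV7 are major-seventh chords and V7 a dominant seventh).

ii64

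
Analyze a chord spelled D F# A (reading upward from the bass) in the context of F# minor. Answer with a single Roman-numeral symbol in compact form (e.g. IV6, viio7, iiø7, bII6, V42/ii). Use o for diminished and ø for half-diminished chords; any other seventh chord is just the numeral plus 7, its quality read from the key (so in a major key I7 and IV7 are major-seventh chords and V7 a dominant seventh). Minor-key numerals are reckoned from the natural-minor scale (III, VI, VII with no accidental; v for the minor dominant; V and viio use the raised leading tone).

VI

Stacked in thirds the chord is D-F#-A: a major triad on D.
In F# minor, D is the submediant; the diatonic major triad there is VI.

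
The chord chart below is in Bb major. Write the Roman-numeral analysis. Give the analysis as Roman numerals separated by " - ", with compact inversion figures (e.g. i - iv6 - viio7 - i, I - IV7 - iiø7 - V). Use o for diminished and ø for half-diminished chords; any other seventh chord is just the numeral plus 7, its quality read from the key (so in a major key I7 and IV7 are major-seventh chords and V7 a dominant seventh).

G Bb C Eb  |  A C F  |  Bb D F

G-Bb-C-Eb has root C, degree 2 in Bb major, so ii43.
A-C-F: root F is the dominant; major triad there is V6.
Bb-D-F: major triad on Bb = scale degree 1 → I.

ii43 - V6 - I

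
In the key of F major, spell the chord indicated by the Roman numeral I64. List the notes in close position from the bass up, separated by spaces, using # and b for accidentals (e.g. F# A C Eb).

C F A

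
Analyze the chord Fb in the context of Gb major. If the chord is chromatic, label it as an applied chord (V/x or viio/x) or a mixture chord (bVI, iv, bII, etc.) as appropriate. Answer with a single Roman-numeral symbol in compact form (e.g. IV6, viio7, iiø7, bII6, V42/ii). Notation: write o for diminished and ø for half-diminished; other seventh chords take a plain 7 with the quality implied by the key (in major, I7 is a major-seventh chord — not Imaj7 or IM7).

Stacked in thirds the chord is Fb-Ab-Cb: a major triad on Fb.
Fb is the lowered seventh degree of Gb major (diatonic 7 would be F). This is a major triad on the lowered seventh degree (the subtonic), borrowed from the parallel minor.

bVII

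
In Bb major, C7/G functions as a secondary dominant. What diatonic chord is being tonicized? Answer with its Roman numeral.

V

The chord is a dominant seventh chord on C.
A dominant resolves down a perfect fifth: C → F. In Bb major, F is scale degree 5, i.e. V.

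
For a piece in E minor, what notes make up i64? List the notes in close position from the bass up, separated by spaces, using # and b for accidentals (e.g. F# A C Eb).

B E G

In E minor, scale degree 1 is E, and the diatonic chord built there is a minor triad.
That chord is spelled E-G-B.
With the 64 figure the chord is in second inversion; from the bass B upward in close position it reads B-E-G.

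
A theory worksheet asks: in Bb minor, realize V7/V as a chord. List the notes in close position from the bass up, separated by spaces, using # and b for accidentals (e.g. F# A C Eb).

V7/V is a secondary dominant — the dominant seventh of V. V in Bb minor is F, so the applied chord's root is C, a perfect fifth above.
Building a dominant seventh chord on C gives C-E-G-Bb.

C E G Bb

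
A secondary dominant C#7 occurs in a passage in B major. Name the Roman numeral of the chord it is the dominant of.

V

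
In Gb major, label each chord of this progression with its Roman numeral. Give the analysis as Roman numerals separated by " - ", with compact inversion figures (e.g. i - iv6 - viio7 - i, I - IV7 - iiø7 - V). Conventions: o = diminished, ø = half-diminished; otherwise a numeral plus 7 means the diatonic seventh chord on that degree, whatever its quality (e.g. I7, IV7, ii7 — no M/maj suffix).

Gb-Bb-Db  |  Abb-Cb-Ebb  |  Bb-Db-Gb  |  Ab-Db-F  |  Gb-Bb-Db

Gb-Bb-Db: root Gb is the tonic; major triad there is I.
Abb-Cb-Ebb: major triad on Abb — chromatic; Abb is the lowered second degree, so this is the Neapolitan chord, bII.
Bb-Db-Gb has root Gb, degree 1 in Gb major, so I6.
Ab-Db-F: root Db is the dominant; major triad there is V64.
Gb-Bb-Db: root Gb is the tonic; major triad there is I.

I - bII - I6 - V64 - I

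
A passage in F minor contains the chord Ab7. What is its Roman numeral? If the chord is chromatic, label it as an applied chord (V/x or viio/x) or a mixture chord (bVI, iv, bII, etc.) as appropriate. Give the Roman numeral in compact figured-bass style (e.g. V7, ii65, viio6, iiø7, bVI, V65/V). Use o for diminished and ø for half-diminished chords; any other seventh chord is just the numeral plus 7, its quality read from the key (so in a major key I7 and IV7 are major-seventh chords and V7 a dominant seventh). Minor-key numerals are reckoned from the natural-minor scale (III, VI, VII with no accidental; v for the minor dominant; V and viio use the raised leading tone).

The pitches Ab-C-Eb-Gb form a dominant seventh chord rooted on Ab.
Ab is not a diatonic chord root with this quality in F minor, but it lies a perfect fifth above Db (VI), so the chord functions as an applied dominant of VI.

V7/VI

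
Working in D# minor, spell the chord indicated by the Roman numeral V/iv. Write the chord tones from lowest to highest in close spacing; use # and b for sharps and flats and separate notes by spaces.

D# F## A#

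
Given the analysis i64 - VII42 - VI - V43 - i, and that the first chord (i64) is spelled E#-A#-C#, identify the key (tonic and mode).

i64 is given as E#-A#-C# — a minor triad with root A#.
If A# is scale degree 1 and the mode makes that degree carry a minor triad, the tonic is A# and the mode is minor.

A# minor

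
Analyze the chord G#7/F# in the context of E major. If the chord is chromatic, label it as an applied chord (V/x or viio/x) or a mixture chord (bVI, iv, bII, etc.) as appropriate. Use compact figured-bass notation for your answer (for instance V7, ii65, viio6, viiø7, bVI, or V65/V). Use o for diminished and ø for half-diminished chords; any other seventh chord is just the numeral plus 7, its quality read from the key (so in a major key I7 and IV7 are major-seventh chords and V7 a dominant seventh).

V42/vi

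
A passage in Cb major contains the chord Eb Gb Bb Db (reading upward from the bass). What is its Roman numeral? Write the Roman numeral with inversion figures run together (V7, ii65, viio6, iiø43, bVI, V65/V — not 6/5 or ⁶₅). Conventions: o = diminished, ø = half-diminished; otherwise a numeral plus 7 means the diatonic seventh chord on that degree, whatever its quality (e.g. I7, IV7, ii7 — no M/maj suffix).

iii7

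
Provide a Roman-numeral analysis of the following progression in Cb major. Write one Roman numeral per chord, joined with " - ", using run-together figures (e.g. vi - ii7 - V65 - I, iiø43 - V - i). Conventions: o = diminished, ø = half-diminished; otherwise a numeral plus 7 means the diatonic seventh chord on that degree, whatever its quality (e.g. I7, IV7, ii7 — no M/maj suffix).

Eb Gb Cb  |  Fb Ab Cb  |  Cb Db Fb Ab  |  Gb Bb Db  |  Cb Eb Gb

I6 - IV - ii42 - V - I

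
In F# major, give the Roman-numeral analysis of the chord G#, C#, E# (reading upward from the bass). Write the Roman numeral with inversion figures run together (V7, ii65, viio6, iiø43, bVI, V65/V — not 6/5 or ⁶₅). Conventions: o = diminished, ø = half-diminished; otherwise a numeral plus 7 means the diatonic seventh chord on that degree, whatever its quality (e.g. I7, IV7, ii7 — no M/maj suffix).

Stacked in thirds the chord is C#-E#-G#: a major triad on C#.
C# is scale degree 5 in F# major, and a major triad on that degree is written V.
With G# in the bass the chord is in second inversion, so the figured bass is 64.

V64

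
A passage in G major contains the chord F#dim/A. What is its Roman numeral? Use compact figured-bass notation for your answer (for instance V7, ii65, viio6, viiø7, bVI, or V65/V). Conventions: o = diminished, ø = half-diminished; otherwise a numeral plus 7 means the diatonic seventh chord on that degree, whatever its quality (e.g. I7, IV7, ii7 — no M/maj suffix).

viio6

Stacked in thirds the chord is F#-A-C: a diminished triad on F#.
F# is scale degree 7 in G major, and a diminished triad on that degree is written viio.
With A in the bass the chord is in first inversion, so the figured bass is 6.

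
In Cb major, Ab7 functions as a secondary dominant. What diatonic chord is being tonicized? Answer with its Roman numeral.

The chord is a dominant seventh chord on Ab.
A dominant resolves down a perfect fifth: Ab → Db. In Cb major, Db is scale degree 2, i.e. ii.

ii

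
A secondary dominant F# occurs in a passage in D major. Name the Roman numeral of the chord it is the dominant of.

vi

The chord is a major triad on F#.
A dominant resolves down a perfect fifth: F# → B. In D major, B is scale degree 6, i.e. vi.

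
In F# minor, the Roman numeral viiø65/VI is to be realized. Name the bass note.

E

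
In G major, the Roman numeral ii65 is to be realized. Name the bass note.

C

ii in G major has root A; the chord is A-C-E-G.
The figure 65 means first inversion — the third is in the bass.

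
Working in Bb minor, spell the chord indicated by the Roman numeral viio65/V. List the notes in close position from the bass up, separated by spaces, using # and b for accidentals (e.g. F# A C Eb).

The slash marks an applied leading-tone chord: viio of V. In Bb minor, V is F, so the leading tone to it is E, a half step below.
Building a fully diminished seventh chord on E gives E-G-Bb-Db.
The figured bass 65 indicates first inversion, placing the third (G) in the bass: G-Bb-Db-E.

G Bb Db E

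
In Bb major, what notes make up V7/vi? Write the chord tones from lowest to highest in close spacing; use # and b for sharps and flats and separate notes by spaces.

D F# A C

The slash means an applied dominant: we want the dominant of vi. In Bb major, vi is G minor, and its dominant is built on D.
Building a dominant seventh chord on D gives D-F#-A-C.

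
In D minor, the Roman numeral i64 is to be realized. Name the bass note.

A

i in D minor has root D; the chord is D-F-A.
The figure 64 means second inversion — the fifth is in the bass.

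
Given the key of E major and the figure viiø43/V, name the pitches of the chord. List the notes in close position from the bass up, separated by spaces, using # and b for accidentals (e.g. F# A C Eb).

E G# A# C#

The slash marks an applied leading-tone chord: viio of V. In E major, V is B, so the leading tone to it is A#, a half step below.
Building a half-diminished seventh chord on A# gives A#-C#-E-G#.
The figured bass 43 indicates second inversion, placing the fifth (E) in the bass: E-G#-A#-C#.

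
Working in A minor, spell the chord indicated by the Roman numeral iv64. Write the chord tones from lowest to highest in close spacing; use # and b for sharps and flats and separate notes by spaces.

The numeral's case and figure indicate a minor triad. In A minor its root, the subdominant, is D.
That chord is spelled D-F-A.
With the 64 figure the chord is in second inversion; from the bass A upward in close position it reads A-D-F.

A D F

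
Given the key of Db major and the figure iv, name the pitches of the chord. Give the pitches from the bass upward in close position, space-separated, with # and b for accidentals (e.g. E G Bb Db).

Gb Bbb Db

iv is the minor subdominant, borrowed from the parallel minor. In Db major that root is Gb.
So the chord is Gb-Bbb-Db, a minor triad.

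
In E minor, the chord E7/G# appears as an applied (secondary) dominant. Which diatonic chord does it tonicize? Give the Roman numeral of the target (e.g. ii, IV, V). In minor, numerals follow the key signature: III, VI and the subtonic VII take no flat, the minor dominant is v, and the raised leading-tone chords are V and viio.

iv

The chord is a dominant seventh chord on E.
A dominant resolves down a perfect fifth: E → A. In E minor, A is scale degree 4, i.e. iv.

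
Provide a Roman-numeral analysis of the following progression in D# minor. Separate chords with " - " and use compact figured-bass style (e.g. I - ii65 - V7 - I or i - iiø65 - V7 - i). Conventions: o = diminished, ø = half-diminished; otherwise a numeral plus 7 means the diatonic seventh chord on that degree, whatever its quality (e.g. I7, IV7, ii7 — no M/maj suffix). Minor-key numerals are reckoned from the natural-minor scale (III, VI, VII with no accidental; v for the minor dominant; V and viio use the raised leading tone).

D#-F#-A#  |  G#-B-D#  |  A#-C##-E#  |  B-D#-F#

i - iv - V - VI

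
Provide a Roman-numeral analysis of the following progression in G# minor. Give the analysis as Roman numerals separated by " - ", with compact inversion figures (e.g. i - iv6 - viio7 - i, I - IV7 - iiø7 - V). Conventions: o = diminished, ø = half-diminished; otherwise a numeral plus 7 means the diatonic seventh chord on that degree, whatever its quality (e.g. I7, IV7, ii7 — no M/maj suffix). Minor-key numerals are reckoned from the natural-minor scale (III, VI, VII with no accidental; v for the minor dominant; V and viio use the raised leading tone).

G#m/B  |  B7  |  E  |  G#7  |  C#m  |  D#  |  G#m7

G#m/B has root G#, degree 1 in G# minor, so i6.
B7 is the secondary dominant of VI (dominant seventh chord on B): V7/VI.
E has root E, degree 6 in G# minor, so VI.
G#7 is the secondary dominant of iv (dominant seventh chord on G#): V7/iv.
C#m: root C# is the subdominant; minor triad there is iv.
D#: root D# is the dominant; major triad there is V.
G#m7: root G# is the tonic; minor seventh chord there is i7.

i6 - V7/VI - VI - V7/iv - iv - V - i7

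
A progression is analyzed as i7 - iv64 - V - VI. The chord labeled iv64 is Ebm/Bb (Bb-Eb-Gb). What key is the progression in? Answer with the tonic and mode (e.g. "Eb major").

Bb minor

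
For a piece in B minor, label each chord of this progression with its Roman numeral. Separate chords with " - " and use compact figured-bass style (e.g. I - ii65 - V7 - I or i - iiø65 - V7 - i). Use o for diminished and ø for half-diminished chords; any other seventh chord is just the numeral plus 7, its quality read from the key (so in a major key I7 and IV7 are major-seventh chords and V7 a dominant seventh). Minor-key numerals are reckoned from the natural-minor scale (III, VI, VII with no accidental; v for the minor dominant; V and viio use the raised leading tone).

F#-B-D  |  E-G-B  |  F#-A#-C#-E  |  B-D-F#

i64 - iv - V7 - i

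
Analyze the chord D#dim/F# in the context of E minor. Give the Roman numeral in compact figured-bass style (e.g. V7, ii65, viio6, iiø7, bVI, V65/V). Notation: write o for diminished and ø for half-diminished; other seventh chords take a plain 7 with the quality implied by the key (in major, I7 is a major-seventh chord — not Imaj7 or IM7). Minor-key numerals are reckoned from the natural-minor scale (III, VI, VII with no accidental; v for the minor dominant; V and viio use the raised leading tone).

The pitches D#-F#-A form a diminished triad rooted on D#.
D# is scale degree 7 in E minor, and a diminished triad on that degree is written viio.
With F# in the bass the chord is in first inversion, so the figured bass is 6.

viio6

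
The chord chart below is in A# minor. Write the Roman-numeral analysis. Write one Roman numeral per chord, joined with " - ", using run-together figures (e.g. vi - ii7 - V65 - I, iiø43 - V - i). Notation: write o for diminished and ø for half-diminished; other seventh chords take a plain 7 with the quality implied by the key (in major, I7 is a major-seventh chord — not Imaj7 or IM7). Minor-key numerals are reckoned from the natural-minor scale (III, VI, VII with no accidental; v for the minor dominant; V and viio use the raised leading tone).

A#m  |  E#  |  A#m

i - V - i

A#m: minor triad on A# = scale degree 1 → i.
E# has root E#, degree 5 in A# minor, so V.
A#m has root A#, degree 1 in A# minor, so i.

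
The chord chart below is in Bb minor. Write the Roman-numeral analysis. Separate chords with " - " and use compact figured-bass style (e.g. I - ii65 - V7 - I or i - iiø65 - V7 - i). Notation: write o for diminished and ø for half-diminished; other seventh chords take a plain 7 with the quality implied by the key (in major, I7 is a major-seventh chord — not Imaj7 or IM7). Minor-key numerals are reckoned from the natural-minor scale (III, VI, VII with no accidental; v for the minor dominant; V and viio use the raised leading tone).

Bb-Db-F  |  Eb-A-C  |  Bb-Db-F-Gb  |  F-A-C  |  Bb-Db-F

i - viio64 - VI65 - V - i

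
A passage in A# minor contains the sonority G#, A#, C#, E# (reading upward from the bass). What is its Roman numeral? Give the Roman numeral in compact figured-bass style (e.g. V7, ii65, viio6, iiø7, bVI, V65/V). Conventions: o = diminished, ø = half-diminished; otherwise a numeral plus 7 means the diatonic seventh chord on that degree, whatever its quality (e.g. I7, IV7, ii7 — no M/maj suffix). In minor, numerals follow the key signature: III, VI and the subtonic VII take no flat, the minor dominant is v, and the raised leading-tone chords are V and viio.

i42

The pitches A#-C#-E#-G# form a minor seventh chord rooted on A#.
In A# minor, A# is the tonic; the diatonic minor seventh chord there is i7.
With G# in the bass the chord is in third inversion, so the figured bass is 42.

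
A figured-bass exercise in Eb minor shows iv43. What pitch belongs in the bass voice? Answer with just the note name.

iv in Eb minor has root Ab; the chord is Ab-Cb-Eb-Gb.
The figure 43 means second inversion — the fifth is in the bass.

Eb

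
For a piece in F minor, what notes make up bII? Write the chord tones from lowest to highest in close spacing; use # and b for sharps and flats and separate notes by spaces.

Scale degree 2 in F minor is G; lowering it a half step gives Gb. bII is the Neapolitan chord — a major triad on the lowered second degree.
So the chord is Gb-Bb-Db.

Gb Bb Db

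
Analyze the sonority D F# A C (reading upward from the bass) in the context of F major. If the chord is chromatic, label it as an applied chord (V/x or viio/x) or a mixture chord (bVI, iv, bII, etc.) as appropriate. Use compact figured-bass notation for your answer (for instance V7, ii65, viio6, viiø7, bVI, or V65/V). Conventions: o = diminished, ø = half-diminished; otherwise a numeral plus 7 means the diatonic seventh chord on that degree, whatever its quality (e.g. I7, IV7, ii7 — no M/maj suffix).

V7/ii

The pitches D-F#-A-C form a dominant seventh chord rooted on D.
D is not a diatonic chord root with this quality in F major, but it lies a perfect fifth above G (ii), so the chord functions as an applied dominant of ii.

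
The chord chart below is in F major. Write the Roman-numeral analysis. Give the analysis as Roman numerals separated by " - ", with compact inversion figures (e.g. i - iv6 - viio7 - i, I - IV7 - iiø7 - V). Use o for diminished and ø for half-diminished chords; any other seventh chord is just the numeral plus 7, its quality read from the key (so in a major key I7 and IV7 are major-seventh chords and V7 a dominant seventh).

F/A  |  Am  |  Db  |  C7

F/A has root F, degree 1 in F major, so I6.
Am: root A is the mediant; minor triad there is iii.
Db: major triad on Db — chromatic; bVI (borrowed from the parallel minor).
C7: root C is the dominant; dominant seventh chord there is V7.

I6 - iii - bVI - V7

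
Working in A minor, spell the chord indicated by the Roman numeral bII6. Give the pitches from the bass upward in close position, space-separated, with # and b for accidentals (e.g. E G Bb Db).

Scale degree 2 in A minor is B; lowering it a half step gives Bb. bII6 is the Neapolitan sixth — a major triad on the lowered second degree, here in its customary first inversion.
So the chord is Bb-D-F.
With the 6 figure the chord is in first inversion; from the bass D upward in close position it reads D-F-Bb.

D F Bb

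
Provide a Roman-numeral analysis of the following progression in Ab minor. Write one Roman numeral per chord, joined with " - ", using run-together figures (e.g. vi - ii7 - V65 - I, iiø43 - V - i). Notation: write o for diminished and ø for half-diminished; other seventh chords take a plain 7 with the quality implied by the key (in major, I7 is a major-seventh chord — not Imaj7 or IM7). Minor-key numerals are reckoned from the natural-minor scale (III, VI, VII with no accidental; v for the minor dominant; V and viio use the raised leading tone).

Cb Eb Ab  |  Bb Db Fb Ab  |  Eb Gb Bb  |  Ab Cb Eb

i6 - iiø7 - v - i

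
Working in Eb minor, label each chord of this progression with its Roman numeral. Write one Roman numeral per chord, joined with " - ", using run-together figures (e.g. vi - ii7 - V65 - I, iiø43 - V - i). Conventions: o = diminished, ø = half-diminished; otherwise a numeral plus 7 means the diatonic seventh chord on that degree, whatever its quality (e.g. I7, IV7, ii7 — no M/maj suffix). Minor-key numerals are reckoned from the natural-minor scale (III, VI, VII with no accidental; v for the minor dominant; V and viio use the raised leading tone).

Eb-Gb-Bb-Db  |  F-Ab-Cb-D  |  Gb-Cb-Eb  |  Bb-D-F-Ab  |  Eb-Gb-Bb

Eb-Gb-Bb-Db: root Eb is the tonic; minor seventh chord there is i7.
F-Ab-Cb-D: root D is the leading tone; fully diminished seventh chord there is viio65.
Gb-Cb-Eb: major triad on Cb = scale degree 6 → VI64.
Bb-D-F-Ab has root Bb, degree 5 in Eb minor, so V7.
Eb-Gb-Bb: minor triad on Eb = scale degree 1 → i.

i7 - viio65 - VI64 - V7 - i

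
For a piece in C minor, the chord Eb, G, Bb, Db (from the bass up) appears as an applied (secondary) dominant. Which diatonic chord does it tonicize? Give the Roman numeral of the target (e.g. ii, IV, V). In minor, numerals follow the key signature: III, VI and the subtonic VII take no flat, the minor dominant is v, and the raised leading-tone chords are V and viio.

The chord is a dominant seventh chord on Eb.
A dominant resolves down a perfect fifth: Eb → Ab. In C minor, Ab is scale degree 6, i.e. VI.

VI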